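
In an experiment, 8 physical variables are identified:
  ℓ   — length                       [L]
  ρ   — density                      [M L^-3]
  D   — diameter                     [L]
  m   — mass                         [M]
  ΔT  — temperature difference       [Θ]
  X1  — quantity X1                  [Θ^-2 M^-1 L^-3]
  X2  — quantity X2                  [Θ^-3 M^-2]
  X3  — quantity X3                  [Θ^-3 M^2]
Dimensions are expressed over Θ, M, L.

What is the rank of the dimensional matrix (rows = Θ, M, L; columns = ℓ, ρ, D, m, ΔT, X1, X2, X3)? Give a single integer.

Write exponents as rows Θ,M,L / cols ℓ,ρ,D,m,ΔT,X1,X2,X3:
  Θ: [ 0  0  0  0  1 -2 -3 -3]
  M: [ 0  1  0  1  0 -1 -2  2]
  L: [ 1 -3  1  0  0 -3  0  0]
RREF → pivots at {ℓ,ρ,ΔT} ⇒ r = 3

3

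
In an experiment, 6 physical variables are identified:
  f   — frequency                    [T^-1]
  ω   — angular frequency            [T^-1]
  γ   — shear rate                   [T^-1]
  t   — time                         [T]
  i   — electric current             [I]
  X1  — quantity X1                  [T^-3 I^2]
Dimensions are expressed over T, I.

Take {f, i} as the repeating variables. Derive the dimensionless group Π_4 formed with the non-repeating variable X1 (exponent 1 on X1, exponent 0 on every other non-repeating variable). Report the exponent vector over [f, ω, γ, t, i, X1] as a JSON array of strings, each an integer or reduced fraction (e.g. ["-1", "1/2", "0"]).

["-3", "0", "0", "0", "-2", "1"]

Write exponents as rows T,I / cols f,ω,γ,t,i,X1:
  T: [-1 -1 -1  1  0 -3]
  I: [ 0  0  0  0  1  2]
Row reduction gives pivot columns f,i; rank = 2
Pivot set = {f,i}, free = {ω,γ,t,X1}
RREF:
  r0: [   1    1    1   -1    0    3]
  r1: [   0    0    0    0    1    2]
Fix exponent of X1 at 1, ω at 0, γ at 0, t at 0; solve each RREF row for its pivot's exponent:
  r0: exp(f) + (3)·1 = 0 ⇒ exp(f) = -3
  r1: exp(i) + (2)·1 = 0 ⇒ exp(i) = -2
Π_4 = f^-3 · i^-2 · X1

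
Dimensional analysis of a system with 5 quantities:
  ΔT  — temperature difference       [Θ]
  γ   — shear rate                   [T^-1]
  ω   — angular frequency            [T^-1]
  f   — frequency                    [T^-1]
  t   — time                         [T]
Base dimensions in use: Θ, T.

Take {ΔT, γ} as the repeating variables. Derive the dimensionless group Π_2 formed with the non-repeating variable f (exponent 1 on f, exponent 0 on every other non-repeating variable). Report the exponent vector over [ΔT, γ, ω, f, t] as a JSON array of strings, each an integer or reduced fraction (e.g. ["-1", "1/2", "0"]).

Exponent matrix [Θ,T] × [ΔT,γ,ω,f,t]:
  Θ: [ 1  0  0  0  0]
  T: [ 0 -1 -1 -1  1]
RREF → pivots at {ΔT,γ} ⇒ r = 2
Pivot set = {ΔT,γ}, free = {ω,f,t}
RREF:
  r0: [   1    0    0    0    0]
  r1: [   0    1    1    1   -1]
Fix exponent of f at 1, ω at 0, t at 0; solve each RREF row for its pivot's exponent:
  r0: exp(ΔT) + (0)·1 = 0 ⇒ exp(ΔT) = 0
  r1: exp(γ) + (1)·1 = 0 ⇒ exp(γ) = -1
Π_2 = γ^-1 · f

["0", "-1", "0", "1", "0"]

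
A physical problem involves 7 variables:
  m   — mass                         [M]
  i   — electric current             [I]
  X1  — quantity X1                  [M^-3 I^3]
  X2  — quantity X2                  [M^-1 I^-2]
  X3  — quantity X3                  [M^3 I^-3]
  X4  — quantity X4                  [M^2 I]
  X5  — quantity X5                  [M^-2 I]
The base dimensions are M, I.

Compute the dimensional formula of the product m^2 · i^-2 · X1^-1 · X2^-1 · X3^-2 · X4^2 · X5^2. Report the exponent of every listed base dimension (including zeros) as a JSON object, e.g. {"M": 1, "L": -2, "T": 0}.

{"M": 0, "I": 7}

Dimensional matrix (M×I by m×i×X1×X2×X3×X4×X5):
  M: [ 1  0 -3 -1  3  2 -2]
  I: [ 0  1  3 -2 -3  1  1]
  [M]: (2)·1+(-2)·0+(-1)·-3+(-1)·-1+(-2)·3+(2)·2+(2)·-2 = 0
  [I]: (2)·0+(-2)·1+(-1)·3+(-1)·-2+(-2)·-3+(2)·1+(2)·1 = 7
⇒ I^7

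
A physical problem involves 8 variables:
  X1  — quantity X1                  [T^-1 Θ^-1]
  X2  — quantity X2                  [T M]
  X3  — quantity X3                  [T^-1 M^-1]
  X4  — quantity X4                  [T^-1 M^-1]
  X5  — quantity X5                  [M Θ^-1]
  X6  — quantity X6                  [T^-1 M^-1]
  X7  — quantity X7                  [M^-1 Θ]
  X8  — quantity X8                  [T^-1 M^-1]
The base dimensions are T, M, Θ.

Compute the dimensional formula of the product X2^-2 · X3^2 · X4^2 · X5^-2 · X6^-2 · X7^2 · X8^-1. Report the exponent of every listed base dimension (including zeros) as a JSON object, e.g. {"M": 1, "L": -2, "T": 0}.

{"T": -3, "M": -7, "Θ": 4}

Dimensional matrix (T×M×Θ by X1×X2×X3×X4×X5×X6×X7×X8):
  T: [-1  1 -1 -1  0 -1  0 -1]
  M: [ 0  1 -1 -1  1 -1 -1 -1]
  Θ: [-1  0  0  0 -1  0  1  0]
  [T]: (-2)·1+(2)·-1+(2)·-1+(-2)·0+(-2)·-1+(2)·0+(-1)·-1 = -3
  [M]: (-2)·1+(2)·-1+(2)·-1+(-2)·1+(-2)·-1+(2)·-1+(-1)·-1 = -7
  [Θ]: (-2)·0+(2)·0+(2)·0+(-2)·-1+(-2)·0+(2)·1+(-1)·0 = 4
⇒ T^-3 M^-7 Θ^4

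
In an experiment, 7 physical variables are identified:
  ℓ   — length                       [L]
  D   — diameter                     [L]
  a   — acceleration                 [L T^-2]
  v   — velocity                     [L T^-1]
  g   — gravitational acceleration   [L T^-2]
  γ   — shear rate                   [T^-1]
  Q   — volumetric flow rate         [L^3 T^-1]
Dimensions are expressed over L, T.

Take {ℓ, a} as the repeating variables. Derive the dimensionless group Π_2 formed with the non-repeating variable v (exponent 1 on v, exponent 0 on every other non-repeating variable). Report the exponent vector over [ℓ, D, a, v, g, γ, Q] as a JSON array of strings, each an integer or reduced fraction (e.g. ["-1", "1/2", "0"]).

Write exponents as rows L,T / cols ℓ,D,a,v,g,γ,Q:
  L: [ 1  1  1  1  1  0  3]
  T: [ 0  0 -2 -1 -2 -1 -1]
Echelon form has 2 nonzero rows (pivots: ℓ,a)
Repeat: ℓ,a; free: D,v,g,γ,Q
RREF:
  r0: [   1    1    0  1/2    0 -1/2  5/2]
  r1: [   0    0    1  1/2    1  1/2  1/2]
Fix exponent of v at 1, D at 0, g at 0, γ at 0, Q at 0; solve each RREF row for its pivot's exponent:
  r0: exp(ℓ) + (1/2)·1 = 0 ⇒ exp(ℓ) = -1/2
  r1: exp(a) + (1/2)·1 = 0 ⇒ exp(a) = -1/2
Π_2 = ℓ^(-1/2) · a^(-1/2) · v

["-1/2", "0", "-1/2", "1", "0", "0", "0"]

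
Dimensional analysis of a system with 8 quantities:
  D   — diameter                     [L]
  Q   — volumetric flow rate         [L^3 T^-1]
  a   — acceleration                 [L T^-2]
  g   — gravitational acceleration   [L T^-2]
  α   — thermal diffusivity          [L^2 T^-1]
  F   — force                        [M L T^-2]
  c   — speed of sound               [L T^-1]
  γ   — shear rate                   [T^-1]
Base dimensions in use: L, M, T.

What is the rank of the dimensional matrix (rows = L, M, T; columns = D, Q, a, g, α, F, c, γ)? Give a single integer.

3

Dimensional matrix (L×M×T by D×Q×a×g×α×F×c×γ):
  L: [ 1  3  1  1  2  1  1  0]
  M: [ 0  0  0  0  0  1  0  0]
  T: [ 0 -1 -2 -2 -1 -2 -1 -1]
Echelon form has 3 nonzero rows (pivots: D,Q,F)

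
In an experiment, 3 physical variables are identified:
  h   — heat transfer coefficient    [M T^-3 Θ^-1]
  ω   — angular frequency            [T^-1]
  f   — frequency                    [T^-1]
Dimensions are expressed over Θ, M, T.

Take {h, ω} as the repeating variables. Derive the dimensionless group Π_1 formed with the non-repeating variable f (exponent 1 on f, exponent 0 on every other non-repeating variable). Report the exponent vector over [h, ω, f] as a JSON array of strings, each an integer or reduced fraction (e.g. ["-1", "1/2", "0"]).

["0", "-1", "1"]

Exponent matrix [Θ,M,T] × [h,ω,f]:
  Θ: [-1  0  0]
  M: [ 1  0  0]
  T: [-3 -1 -1]
Row reduction gives pivot columns h,ω; rank = 2
Repeat: h,ω; free: f
RREF:
  r0: [   1    0    0]
  r1: [   0    1    1]
  r2: [   0    0    0]
Fix exponent of f at 1; solve each RREF row for its pivot's exponent:
  r0: exp(h) + (0)·1 = 0 ⇒ exp(h) = 0
  r1: exp(ω) + (1)·1 = 0 ⇒ exp(ω) = -1
Π_1 = ω^-1 · f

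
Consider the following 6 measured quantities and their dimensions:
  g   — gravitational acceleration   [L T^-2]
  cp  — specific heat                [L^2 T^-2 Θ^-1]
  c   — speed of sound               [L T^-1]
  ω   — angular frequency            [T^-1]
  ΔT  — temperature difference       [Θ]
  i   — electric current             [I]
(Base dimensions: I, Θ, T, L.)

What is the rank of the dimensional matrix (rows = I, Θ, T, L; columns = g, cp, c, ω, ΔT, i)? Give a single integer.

Write exponents as rows I,Θ,T,L / cols g,cp,c,ω,ΔT,i:
  I: [ 0  0  0  0  0  1]
  Θ: [ 0 -1  0  0  1  0]
  T: [-2 -2 -1 -1  0  0]
  L: [ 1  2  1  0  0  0]
Echelon form has 4 nonzero rows (pivots: g,cp,c,i)

4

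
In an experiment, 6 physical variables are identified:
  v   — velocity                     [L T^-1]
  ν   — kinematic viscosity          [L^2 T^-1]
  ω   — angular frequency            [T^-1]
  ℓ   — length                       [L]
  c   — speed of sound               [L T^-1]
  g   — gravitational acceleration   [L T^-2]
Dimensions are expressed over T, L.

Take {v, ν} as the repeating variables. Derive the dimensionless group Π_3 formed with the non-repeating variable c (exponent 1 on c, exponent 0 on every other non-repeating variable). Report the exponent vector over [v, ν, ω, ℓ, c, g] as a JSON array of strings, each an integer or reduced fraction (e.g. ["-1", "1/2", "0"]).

["-1", "0", "0", "0", "1", "0"]

Dimensional matrix (T×L by v×ν×ω×ℓ×c×g):
  T: [-1 -1 -1  0 -1 -2]
  L: [ 1  2  0  1  1  1]
RREF → pivots at {v,ν} ⇒ r = 2
Repeat: v,ν; free: ω,ℓ,c,g
RREF:
  r0: [   1    0    2   -1    1    3]
  r1: [   0    1   -1    1    0   -1]
Fix exponent of c at 1, ω at 0, ℓ at 0, g at 0; solve each RREF row for its pivot's exponent:
  r0: exp(v) + (1)·1 = 0 ⇒ exp(v) = -1
  r1: exp(ν) + (0)·1 = 0 ⇒ exp(ν) = 0
Π_3 = v^-1 · c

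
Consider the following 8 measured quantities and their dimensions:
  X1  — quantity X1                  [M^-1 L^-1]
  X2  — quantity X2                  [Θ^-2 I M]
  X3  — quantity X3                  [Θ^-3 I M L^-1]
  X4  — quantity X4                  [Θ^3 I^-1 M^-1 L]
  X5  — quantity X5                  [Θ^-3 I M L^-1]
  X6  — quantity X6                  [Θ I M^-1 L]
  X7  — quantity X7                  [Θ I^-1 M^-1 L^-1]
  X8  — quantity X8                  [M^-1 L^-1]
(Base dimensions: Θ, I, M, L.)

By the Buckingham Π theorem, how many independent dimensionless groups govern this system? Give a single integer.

5

Dimensional matrix (Θ×I×M×L by X1×X2×X3×X4×X5×X6×X7×X8):
  Θ: [ 0 -2 -3  3 -3  1  1  0]
  I: [ 0  1  1 -1  1  1 -1  0]
  M: [-1  1  1 -1  1 -1 -1 -1]
  L: [-1  0 -1  1 -1  1 -1 -1]
Row reduction gives pivot columns X1,X2,X3; rank = 3
n=8, r=3 ⇒ 5 dimensionless groups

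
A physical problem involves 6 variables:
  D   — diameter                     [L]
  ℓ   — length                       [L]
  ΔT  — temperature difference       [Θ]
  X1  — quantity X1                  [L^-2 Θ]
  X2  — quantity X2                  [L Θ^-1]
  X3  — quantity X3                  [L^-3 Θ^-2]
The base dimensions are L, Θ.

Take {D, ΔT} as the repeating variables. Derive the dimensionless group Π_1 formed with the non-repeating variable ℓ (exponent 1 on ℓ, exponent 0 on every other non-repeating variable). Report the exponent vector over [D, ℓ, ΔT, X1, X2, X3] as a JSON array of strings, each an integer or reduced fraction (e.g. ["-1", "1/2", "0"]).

["-1", "1", "0", "0", "0", "0"]

Exponent matrix [L,Θ] × [D,ℓ,ΔT,X1,X2,X3]:
  L: [ 1  1  0 -2  1 -3]
  Θ: [ 0  0  1  1 -1 -2]
RREF → pivots at {D,ΔT} ⇒ r = 2
Pivot set = {D,ΔT}, free = {ℓ,X1,X2,X3}
RREF:
  r0: [   1    1    0   -2    1   -3]
  r1: [   0    0    1    1   -1   -2]
Fix exponent of ℓ at 1, X1 at 0, X2 at 0, X3 at 0; solve each RREF row for its pivot's exponent:
  r0: exp(D) + (1)·1 = 0 ⇒ exp(D) = -1
  r1: exp(ΔT) + (0)·1 = 0 ⇒ exp(ΔT) = 0
Π_1 = D^-1 · ℓ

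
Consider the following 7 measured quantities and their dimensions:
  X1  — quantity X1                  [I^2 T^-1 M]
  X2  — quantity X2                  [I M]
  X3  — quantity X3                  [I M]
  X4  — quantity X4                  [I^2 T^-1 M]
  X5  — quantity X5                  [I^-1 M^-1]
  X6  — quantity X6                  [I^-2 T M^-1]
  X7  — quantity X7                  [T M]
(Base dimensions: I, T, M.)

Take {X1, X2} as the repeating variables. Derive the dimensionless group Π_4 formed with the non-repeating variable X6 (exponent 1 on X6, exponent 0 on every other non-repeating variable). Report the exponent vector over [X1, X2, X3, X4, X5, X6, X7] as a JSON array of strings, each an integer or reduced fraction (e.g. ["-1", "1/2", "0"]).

["1", "0", "0", "0", "0", "1", "0"]

Exponent matrix [I,T,M] × [X1,X2,X3,X4,X5,X6,X7]:
  I: [ 2  1  1  2 -1 -2  0]
  T: [-1  0  0 -1  0  1  1]
  M: [ 1  1  1  1 -1 -1  1]
Row reduction gives pivot columns X1,X2; rank = 2
Repeat: X1,X2; free: X3,X4,X5,X6,X7
RREF:
  r0: [   1    0    0    1    0   -1   -1]
  r1: [   0    1    1    0   -1    0    2]
  r2: [   0    0    0    0    0    0    0]
Fix exponent of X6 at 1, X3 at 0, X4 at 0, X5 at 0, X7 at 0; solve each RREF row for its pivot's exponent:
  r0: exp(X1) + (-1)·1 = 0 ⇒ exp(X1) = 1
  r1: exp(X2) + (0)·1 = 0 ⇒ exp(X2) = 0
Π_4 = X1 · X6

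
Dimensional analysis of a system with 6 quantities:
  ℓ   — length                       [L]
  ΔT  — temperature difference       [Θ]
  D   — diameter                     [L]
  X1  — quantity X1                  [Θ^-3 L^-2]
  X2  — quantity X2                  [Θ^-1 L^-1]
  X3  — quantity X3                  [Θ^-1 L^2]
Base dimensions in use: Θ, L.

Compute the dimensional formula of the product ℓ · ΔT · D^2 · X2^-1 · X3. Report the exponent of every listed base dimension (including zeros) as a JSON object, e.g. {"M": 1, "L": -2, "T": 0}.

{"Θ": 1, "L": 6}

Dimensional matrix (Θ×L by ℓ×ΔT×D×X1×X2×X3):
  Θ: [ 0  1  0 -3 -1 -1]
  L: [ 1  0  1 -2 -1  2]
  [Θ]: (1)·0+(1)·1+(2)·0+(-1)·-1+(1)·-1 = 1
  [L]: (1)·1+(1)·0+(2)·1+(-1)·-1+(1)·2 = 6
⇒ Θ L^6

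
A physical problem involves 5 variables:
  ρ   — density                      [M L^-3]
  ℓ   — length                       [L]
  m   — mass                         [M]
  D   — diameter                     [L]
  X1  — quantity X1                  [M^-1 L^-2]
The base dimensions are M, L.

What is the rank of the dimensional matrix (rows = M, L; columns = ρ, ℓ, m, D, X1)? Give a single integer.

Exponent matrix [M,L] × [ρ,ℓ,m,D,X1]:
  M: [ 1  0  1  0 -1]
  L: [-3  1  0  1 -2]
RREF → pivots at {ρ,ℓ} ⇒ r = 2

2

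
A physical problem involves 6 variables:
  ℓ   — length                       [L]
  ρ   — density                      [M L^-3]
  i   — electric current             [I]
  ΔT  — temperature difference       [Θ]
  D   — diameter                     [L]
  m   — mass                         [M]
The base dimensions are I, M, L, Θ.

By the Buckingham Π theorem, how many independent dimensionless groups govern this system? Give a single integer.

2

Exponent matrix [I,M,L,Θ] × [ℓ,ρ,i,ΔT,D,m]:
  I: [ 0  0  1  0  0  0]
  M: [ 0  1  0  0  0  1]
  L: [ 1 -3  0  0  1  0]
  Θ: [ 0  0  0  1  0  0]
Row reduction gives pivot columns ℓ,ρ,i,ΔT; rank = 4
6 vars − rank 4 = 2 Π groups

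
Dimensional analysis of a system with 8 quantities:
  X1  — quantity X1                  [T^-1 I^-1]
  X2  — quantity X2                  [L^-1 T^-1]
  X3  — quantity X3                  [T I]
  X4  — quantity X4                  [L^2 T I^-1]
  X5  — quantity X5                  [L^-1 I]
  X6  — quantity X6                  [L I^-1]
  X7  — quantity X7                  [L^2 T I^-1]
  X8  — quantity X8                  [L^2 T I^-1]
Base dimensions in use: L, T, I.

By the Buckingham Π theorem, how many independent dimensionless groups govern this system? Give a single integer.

6

Exponent matrix [L,T,I] × [X1,X2,X3,X4,X5,X6,X7,X8]:
  L: [ 0 -1  0  2 -1  1  2  2]
  T: [-1 -1  1  1  0  0  1  1]
  I: [-1  0  1 -1  1 -1 -1 -1]
RREF → pivots at {X1,X2} ⇒ r = 2
8 vars − rank 2 = 6 Π groups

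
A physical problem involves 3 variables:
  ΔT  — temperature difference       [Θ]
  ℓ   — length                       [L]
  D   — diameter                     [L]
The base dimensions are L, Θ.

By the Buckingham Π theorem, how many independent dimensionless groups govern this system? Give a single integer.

1

Exponent matrix [L,Θ] × [ΔT,ℓ,D]:
  L: [ 0  1  1]
  Θ: [ 1  0  0]
Echelon form has 2 nonzero rows (pivots: ΔT,ℓ)
Π count = n − r = 3 − 2 = 1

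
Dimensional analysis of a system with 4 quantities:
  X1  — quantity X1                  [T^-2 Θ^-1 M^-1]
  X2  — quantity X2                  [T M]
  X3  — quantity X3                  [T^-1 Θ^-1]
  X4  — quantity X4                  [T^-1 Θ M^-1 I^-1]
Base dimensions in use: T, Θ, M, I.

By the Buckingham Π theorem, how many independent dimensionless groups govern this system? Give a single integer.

1

Dimensional matrix (T×Θ×M×I by X1×X2×X3×X4):
  T: [-2  1 -1 -1]
  Θ: [-1  0 -1  1]
  M: [-1  1  0 -1]
  I: [ 0  0  0 -1]
RREF → pivots at {X1,X2,X4} ⇒ r = 3
Π count = n − r = 4 − 3 = 1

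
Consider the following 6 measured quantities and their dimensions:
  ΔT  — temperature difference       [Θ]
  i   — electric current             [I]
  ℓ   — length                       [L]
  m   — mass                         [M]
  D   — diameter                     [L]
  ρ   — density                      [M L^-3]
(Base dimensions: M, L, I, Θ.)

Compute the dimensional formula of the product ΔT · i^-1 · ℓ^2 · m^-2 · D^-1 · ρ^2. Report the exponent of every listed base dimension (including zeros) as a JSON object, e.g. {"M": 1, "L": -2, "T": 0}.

{"M": 0, "L": -5, "I": -1, "Θ": 1}

Write exponents as rows M,L,I,Θ / cols ΔT,i,ℓ,m,D,ρ:
  M: [ 0  0  0  1  0  1]
  L: [ 0  0  1  0  1 -3]
  I: [ 0  1  0  0  0  0]
  Θ: [ 1  0  0  0  0  0]
  [M]: (1)·0+(-1)·0+(2)·0+(-2)·1+(-1)·0+(2)·1 = 0
  [L]: (1)·0+(-1)·0+(2)·1+(-2)·0+(-1)·1+(2)·-3 = -5
  [I]: (1)·0+(-1)·1+(2)·0+(-2)·0+(-1)·0+(2)·0 = -1
  [Θ]: (1)·1+(-1)·0+(2)·0+(-2)·0+(-1)·0+(2)·0 = 1
⇒ L^-5 I^-1 Θ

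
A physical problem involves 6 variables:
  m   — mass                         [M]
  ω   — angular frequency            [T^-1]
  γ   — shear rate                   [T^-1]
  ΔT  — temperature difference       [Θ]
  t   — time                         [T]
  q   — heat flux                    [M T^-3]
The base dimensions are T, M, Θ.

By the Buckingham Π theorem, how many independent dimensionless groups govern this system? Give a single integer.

3

Exponent matrix [T,M,Θ] × [m,ω,γ,ΔT,t,q]:
  T: [ 0 -1 -1  0  1 -3]
  M: [ 1  0  0  0  0  1]
  Θ: [ 0  0  0  1  0  0]
Echelon form has 3 nonzero rows (pivots: m,ω,ΔT)
n=6, r=3 ⇒ 3 dimensionless groups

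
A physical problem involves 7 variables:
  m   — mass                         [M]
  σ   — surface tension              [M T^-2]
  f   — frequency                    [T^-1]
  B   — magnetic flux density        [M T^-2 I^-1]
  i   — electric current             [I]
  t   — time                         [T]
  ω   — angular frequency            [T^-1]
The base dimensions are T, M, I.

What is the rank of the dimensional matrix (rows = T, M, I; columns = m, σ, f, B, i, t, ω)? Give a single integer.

3

Exponent matrix [T,M,I] × [m,σ,f,B,i,t,ω]:
  T: [ 0 -2 -1 -2  0  1 -1]
  M: [ 1  1  0  1  0  0  0]
  I: [ 0  0  0 -1  1  0  0]
Echelon form has 3 nonzero rows (pivots: m,σ,B)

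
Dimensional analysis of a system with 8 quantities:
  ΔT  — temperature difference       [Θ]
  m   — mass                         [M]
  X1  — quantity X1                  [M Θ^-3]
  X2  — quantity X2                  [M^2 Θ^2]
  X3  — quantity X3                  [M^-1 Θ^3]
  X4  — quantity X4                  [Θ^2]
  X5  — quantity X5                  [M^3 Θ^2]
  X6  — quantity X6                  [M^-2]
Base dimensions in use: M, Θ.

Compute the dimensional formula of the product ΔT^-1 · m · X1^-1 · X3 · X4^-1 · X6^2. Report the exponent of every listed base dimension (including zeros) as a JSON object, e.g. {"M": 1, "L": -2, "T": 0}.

Write exponents as rows M,Θ / cols ΔT,m,X1,X2,X3,X4,X5,X6:
  M: [ 0  1  1  2 -1  0  3 -2]
  Θ: [ 1  0 -3  2  3  2  2  0]
  [M]: (-1)·0+(1)·1+(-1)·1+(1)·-1+(-1)·0+(2)·-2 = -5
  [Θ]: (-1)·1+(1)·0+(-1)·-3+(1)·3+(-1)·2+(2)·0 = 3
⇒ M^-5 Θ^3

{"M": -5, "Θ": 3}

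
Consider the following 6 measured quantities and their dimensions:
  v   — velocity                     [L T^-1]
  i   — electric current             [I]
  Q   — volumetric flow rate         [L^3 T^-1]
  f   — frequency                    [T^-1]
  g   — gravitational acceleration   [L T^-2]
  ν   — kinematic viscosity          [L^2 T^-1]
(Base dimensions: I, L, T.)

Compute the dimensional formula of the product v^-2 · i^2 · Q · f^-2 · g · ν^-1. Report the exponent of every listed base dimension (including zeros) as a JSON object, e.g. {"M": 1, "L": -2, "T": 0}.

{"I": 2, "L": 0, "T": 2}

Exponent matrix [I,L,T] × [v,i,Q,f,g,ν]:
  I: [ 0  1  0  0  0  0]
  L: [ 1  0  3  0  1  2]
  T: [-1  0 -1 -1 -2 -1]
  [I]: (-2)·0+(2)·1+(1)·0+(-2)·0+(1)·0+(-1)·0 = 2
  [L]: (-2)·1+(2)·0+(1)·3+(-2)·0+(1)·1+(-1)·2 = 0
  [T]: (-2)·-1+(2)·0+(1)·-1+(-2)·-1+(1)·-2+(-1)·-1 = 2
⇒ I^2 T^2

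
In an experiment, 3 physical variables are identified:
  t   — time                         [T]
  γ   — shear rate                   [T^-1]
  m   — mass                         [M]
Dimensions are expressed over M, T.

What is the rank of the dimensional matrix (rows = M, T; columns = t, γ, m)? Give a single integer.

2

Write exponents as rows M,T / cols t,γ,m:
  M: [ 0  0  1]
  T: [ 1 -1  0]
RREF → pivots at {t,m} ⇒ r = 2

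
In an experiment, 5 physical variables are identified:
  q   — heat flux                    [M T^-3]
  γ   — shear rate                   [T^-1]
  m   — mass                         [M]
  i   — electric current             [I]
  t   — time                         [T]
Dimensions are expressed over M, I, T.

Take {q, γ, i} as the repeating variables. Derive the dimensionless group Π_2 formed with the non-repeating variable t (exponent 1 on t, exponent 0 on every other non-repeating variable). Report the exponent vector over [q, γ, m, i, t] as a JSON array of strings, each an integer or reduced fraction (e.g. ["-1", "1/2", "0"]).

Dimensional matrix (M×I×T by q×γ×m×i×t):
  M: [ 1  0  1  0  0]
  I: [ 0  0  0  1  0]
  T: [-3 -1  0  0  1]
Row reduction gives pivot columns q,γ,i; rank = 3
Repeat: q,γ,i; free: m,t
RREF:
  r0: [   1    0    1    0    0]
  r1: [   0    1   -3    0   -1]
  r2: [   0    0    0    1    0]
Fix exponent of t at 1, m at 0; solve each RREF row for its pivot's exponent:
  r0: exp(q) + (0)·1 = 0 ⇒ exp(q) = 0
  r1: exp(γ) + (-1)·1 = 0 ⇒ exp(γ) = 1
  r2: exp(i) + (0)·1 = 0 ⇒ exp(i) = 0
Π_2 = γ · t

["0", "1", "0", "0", "1"]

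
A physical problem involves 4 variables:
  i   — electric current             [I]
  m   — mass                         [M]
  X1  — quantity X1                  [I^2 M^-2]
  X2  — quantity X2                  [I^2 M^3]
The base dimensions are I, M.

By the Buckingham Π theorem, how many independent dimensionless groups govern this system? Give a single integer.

2

Exponent matrix [I,M] × [i,m,X1,X2]:
  I: [ 1  0  2  2]
  M: [ 0  1 -2  3]
RREF → pivots at {i,m} ⇒ r = 2
4 vars − rank 2 = 2 Π groups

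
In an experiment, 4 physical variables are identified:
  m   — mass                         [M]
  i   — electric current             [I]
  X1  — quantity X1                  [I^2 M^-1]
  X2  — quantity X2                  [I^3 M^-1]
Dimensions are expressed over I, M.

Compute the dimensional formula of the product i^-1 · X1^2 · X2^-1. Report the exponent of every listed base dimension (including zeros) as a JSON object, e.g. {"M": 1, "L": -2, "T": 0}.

Write exponents as rows I,M / cols m,i,X1,X2:
  I: [ 0  1  2  3]
  M: [ 1  0 -1 -1]
  [I]: (-1)·1+(2)·2+(-1)·3 = 0
  [M]: (-1)·0+(2)·-1+(-1)·-1 = -1
⇒ M^-1

{"I": 0, "M": -1}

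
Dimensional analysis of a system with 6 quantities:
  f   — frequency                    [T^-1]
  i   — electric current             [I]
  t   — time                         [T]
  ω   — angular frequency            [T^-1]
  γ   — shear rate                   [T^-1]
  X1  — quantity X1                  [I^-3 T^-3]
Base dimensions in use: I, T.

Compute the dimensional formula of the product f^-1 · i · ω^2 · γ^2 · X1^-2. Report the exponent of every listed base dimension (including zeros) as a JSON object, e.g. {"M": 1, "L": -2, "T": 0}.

{"I": 7, "T": 3}

Exponent matrix [I,T] × [f,i,t,ω,γ,X1]:
  I: [ 0  1  0  0  0 -3]
  T: [-1  0  1 -1 -1 -3]
  [I]: (-1)·0+(1)·1+(2)·0+(2)·0+(-2)·-3 = 7
  [T]: (-1)·-1+(1)·0+(2)·-1+(2)·-1+(-2)·-3 = 3
⇒ I^7 T^3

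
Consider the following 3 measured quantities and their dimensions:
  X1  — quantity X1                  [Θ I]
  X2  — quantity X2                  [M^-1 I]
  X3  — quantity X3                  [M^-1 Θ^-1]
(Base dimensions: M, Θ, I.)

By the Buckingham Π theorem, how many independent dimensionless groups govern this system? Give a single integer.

1

Dimensional matrix (M×Θ×I by X1×X2×X3):
  M: [ 0 -1 -1]
  Θ: [ 1  0 -1]
  I: [ 1  1  0]
Echelon form has 2 nonzero rows (pivots: X1,X2)
Π count = n − r = 3 − 2 = 1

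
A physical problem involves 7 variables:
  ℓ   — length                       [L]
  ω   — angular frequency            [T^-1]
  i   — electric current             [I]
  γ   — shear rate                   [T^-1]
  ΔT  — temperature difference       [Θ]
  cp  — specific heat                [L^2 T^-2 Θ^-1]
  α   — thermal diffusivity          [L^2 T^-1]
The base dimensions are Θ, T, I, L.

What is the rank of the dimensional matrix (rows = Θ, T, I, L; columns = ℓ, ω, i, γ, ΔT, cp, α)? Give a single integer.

Dimensional matrix (Θ×T×I×L by ℓ×ω×i×γ×ΔT×cp×α):
  Θ: [ 0  0  0  0  1 -1  0]
  T: [ 0 -1  0 -1  0 -2 -1]
  I: [ 0  0  1  0  0  0  0]
  L: [ 1  0  0  0  0  2  2]
Row reduction gives pivot columns ℓ,ω,i,ΔT; rank = 4

4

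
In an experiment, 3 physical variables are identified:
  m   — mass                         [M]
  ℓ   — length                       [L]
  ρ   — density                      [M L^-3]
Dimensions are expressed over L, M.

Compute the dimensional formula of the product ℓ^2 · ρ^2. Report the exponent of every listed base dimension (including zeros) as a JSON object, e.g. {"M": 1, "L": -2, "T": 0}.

{"L": -4, "M": 2}

Exponent matrix [L,M] × [m,ℓ,ρ]:
  L: [ 0  1 -3]
  M: [ 1  0  1]
  [L]: (2)·1+(2)·-3 = -4
  [M]: (2)·0+(2)·1 = 2
⇒ L^-4 M^2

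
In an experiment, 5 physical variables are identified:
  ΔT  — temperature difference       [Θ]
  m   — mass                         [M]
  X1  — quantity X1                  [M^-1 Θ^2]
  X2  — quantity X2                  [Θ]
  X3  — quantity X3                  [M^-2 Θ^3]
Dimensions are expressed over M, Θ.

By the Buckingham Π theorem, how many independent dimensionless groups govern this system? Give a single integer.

3

Dimensional matrix (M×Θ by ΔT×m×X1×X2×X3):
  M: [ 0  1 -1  0 -2]
  Θ: [ 1  0  2  1  3]
RREF → pivots at {ΔT,m} ⇒ r = 2
n=5, r=2 ⇒ 3 dimensionless groups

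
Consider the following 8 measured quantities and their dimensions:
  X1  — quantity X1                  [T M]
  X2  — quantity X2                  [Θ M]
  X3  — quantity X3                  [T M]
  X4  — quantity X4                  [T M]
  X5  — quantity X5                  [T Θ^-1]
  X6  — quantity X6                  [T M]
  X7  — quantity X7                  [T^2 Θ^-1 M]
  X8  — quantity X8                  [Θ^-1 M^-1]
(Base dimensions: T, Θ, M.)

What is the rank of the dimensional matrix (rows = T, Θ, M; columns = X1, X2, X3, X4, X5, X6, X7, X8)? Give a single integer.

2

Dimensional matrix (T×Θ×M by X1×X2×X3×X4×X5×X6×X7×X8):
  T: [ 1  0  1  1  1  1  2  0]
  Θ: [ 0  1  0  0 -1  0 -1 -1]
  M: [ 1  1  1  1  0  1  1 -1]
RREF → pivots at {X1,X2} ⇒ r = 2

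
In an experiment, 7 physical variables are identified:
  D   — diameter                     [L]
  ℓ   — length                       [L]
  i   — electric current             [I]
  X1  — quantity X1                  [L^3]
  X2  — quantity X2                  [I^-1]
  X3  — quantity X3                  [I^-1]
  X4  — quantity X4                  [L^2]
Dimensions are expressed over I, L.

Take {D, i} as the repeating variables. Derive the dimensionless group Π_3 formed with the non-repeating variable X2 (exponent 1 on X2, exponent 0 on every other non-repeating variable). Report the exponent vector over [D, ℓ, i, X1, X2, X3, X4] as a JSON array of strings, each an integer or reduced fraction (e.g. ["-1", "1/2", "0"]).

["0", "0", "1", "0", "1", "0", "0"]

Dimensional matrix (I×L by D×ℓ×i×X1×X2×X3×X4):
  I: [ 0  0  1  0 -1 -1  0]
  L: [ 1  1  0  3  0  0  2]
Row reduction gives pivot columns D,i; rank = 2
Pivot set = {D,i}, free = {ℓ,X1,X2,X3,X4}
RREF:
  r0: [   1    1    0    3    0    0    2]
  r1: [   0    0    1    0   -1   -1    0]
Fix exponent of X2 at 1, ℓ at 0, X1 at 0, X3 at 0, X4 at 0; solve each RREF row for its pivot's exponent:
  r0: exp(D) + (0)·1 = 0 ⇒ exp(D) = 0
  r1: exp(i) + (-1)·1 = 0 ⇒ exp(i) = 1
Π_3 = i · X2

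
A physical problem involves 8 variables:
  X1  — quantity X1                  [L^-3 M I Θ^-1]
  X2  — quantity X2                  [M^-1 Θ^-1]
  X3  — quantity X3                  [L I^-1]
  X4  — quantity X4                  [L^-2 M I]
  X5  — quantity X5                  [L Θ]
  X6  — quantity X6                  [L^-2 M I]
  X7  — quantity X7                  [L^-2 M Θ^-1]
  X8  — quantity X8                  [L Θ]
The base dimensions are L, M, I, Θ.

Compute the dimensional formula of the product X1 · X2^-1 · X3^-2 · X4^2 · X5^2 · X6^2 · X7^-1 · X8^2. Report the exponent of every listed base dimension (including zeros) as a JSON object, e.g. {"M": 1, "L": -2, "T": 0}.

Dimensional matrix (L×M×I×Θ by X1×X2×X3×X4×X5×X6×X7×X8):
  L: [-3  0  1 -2  1 -2 -2  1]
  M: [ 1 -1  0  1  0  1  1  0]
  I: [ 1  0 -1  1  0  1  0  0]
  Θ: [-1 -1  0  0  1  0 -1  1]
  [L]: (1)·-3+(-1)·0+(-2)·1+(2)·-2+(2)·1+(2)·-2+(-1)·-2+(2)·1 = -7
  [M]: (1)·1+(-1)·-1+(-2)·0+(2)·1+(2)·0+(2)·1+(-1)·1+(2)·0 = 5
  [I]: (1)·1+(-1)·0+(-2)·-1+(2)·1+(2)·0+(2)·1+(-1)·0+(2)·0 = 7
  [Θ]: (1)·-1+(-1)·-1+(-2)·0+(2)·0+(2)·1+(2)·0+(-1)·-1+(2)·1 = 5
⇒ L^-7 M^5 I^7 Θ^5

{"L": -7, "M": 5, "I": 7, "Θ": 5}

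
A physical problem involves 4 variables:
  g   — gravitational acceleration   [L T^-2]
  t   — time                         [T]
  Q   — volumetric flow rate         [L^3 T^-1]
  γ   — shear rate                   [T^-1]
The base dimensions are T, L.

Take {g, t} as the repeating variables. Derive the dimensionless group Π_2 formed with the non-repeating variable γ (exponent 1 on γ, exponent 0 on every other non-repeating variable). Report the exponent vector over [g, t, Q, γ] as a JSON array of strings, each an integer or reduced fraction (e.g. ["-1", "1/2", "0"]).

["0", "1", "0", "1"]

Write exponents as rows T,L / cols g,t,Q,γ:
  T: [-2  1 -1 -1]
  L: [ 1  0  3  0]
RREF → pivots at {g,t} ⇒ r = 2
Repeat: g,t; free: Q,γ
RREF:
  r0: [   1    0    3    0]
  r1: [   0    1    5   -1]
Fix exponent of γ at 1, Q at 0; solve each RREF row for its pivot's exponent:
  r0: exp(g) + (0)·1 = 0 ⇒ exp(g) = 0
  r1: exp(t) + (-1)·1 = 0 ⇒ exp(t) = 1
Π_2 = t · γ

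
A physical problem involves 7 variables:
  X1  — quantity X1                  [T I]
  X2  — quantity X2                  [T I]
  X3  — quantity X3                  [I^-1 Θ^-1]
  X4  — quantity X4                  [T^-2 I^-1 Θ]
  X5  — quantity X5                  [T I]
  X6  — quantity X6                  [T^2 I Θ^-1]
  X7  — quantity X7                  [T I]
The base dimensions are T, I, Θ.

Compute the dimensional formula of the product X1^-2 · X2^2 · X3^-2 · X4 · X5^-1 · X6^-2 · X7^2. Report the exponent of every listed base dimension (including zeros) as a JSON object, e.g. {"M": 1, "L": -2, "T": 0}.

Dimensional matrix (T×I×Θ by X1×X2×X3×X4×X5×X6×X7):
  T: [ 1  1  0 -2  1  2  1]
  I: [ 1  1 -1 -1  1  1  1]
  Θ: [ 0  0 -1  1  0 -1  0]
  [T]: (-2)·1+(2)·1+(-2)·0+(1)·-2+(-1)·1+(-2)·2+(2)·1 = -5
  [I]: (-2)·1+(2)·1+(-2)·-1+(1)·-1+(-1)·1+(-2)·1+(2)·1 = 0
  [Θ]: (-2)·0+(2)·0+(-2)·-1+(1)·1+(-1)·0+(-2)·-1+(2)·0 = 5
⇒ T^-5 Θ^5

{"T": -5, "I": 0, "Θ": 5}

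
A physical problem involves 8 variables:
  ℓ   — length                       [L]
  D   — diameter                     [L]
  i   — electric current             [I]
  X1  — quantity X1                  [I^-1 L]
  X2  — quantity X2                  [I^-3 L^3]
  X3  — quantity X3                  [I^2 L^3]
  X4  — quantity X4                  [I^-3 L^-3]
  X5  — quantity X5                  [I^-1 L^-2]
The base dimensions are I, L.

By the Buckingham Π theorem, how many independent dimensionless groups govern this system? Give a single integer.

Dimensional matrix (I×L by ℓ×D×i×X1×X2×X3×X4×X5):
  I: [ 0  0  1 -1 -3  2 -3 -1]
  L: [ 1  1  0  1  3  3 -3 -2]
Row reduction gives pivot columns ℓ,i; rank = 2
n=8, r=2 ⇒ 6 dimensionless groups

6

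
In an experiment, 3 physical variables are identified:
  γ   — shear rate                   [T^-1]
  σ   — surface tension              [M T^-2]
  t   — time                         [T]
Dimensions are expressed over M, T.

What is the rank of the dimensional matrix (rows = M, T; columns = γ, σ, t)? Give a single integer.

2

Exponent matrix [M,T] × [γ,σ,t]:
  M: [ 0  1  0]
  T: [-1 -2  1]
RREF → pivots at {γ,σ} ⇒ r = 2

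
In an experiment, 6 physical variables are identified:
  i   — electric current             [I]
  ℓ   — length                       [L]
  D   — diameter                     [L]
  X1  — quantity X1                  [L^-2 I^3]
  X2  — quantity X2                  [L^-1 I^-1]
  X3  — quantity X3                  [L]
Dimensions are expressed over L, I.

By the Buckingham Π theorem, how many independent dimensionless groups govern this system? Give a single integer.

Write exponents as rows L,I / cols i,ℓ,D,X1,X2,X3:
  L: [ 0  1  1 -2 -1  1]
  I: [ 1  0  0  3 -1  0]
RREF → pivots at {i,ℓ} ⇒ r = 2
Π count = n − r = 6 − 2 = 4

4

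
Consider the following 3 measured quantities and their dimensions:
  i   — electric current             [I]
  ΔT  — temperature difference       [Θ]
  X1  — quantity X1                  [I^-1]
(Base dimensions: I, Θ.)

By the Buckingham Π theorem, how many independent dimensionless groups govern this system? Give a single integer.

Exponent matrix [I,Θ] × [i,ΔT,X1]:
  I: [ 1  0 -1]
  Θ: [ 0  1  0]
Echelon form has 2 nonzero rows (pivots: i,ΔT)
n=3, r=2 ⇒ 1 dimensionless group

1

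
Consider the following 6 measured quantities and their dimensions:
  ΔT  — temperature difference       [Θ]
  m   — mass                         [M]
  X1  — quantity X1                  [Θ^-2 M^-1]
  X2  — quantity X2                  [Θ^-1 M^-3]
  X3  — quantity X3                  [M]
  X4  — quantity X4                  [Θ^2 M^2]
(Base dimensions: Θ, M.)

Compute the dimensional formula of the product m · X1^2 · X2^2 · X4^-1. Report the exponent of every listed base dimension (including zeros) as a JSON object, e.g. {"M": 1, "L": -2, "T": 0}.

{"Θ": -8, "M": -9}

Write exponents as rows Θ,M / cols ΔT,m,X1,X2,X3,X4:
  Θ: [ 1  0 -2 -1  0  2]
  M: [ 0  1 -1 -3  1  2]
  [Θ]: (1)·0+(2)·-2+(2)·-1+(-1)·2 = -8
  [M]: (1)·1+(2)·-1+(2)·-3+(-1)·2 = -9
⇒ Θ^-8 M^-9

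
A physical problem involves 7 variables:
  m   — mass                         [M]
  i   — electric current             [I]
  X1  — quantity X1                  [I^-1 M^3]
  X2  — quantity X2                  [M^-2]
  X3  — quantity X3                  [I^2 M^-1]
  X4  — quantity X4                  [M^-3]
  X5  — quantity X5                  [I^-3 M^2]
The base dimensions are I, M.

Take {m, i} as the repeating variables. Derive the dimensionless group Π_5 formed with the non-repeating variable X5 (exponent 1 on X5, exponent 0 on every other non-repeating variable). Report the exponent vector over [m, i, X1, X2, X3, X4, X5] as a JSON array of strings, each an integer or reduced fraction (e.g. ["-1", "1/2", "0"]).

Dimensional matrix (I×M by m×i×X1×X2×X3×X4×X5):
  I: [ 0  1 -1  0  2  0 -3]
  M: [ 1  0  3 -2 -1 -3  2]
Echelon form has 2 nonzero rows (pivots: m,i)
Pivot set = {m,i}, free = {X1,X2,X3,X4,X5}
RREF:
  r0: [   1    0    3   -2   -1   -3    2]
  r1: [   0    1   -1    0    2    0   -3]
Fix exponent of X5 at 1, X1 at 0, X2 at 0, X3 at 0, X4 at 0; solve each RREF row for its pivot's exponent:
  r0: exp(m) + (2)·1 = 0 ⇒ exp(m) = -2
  r1: exp(i) + (-3)·1 = 0 ⇒ exp(i) = 3
Π_5 = m^-2 · i^3 · X5

["-2", "3", "0", "0", "0", "0", "1"]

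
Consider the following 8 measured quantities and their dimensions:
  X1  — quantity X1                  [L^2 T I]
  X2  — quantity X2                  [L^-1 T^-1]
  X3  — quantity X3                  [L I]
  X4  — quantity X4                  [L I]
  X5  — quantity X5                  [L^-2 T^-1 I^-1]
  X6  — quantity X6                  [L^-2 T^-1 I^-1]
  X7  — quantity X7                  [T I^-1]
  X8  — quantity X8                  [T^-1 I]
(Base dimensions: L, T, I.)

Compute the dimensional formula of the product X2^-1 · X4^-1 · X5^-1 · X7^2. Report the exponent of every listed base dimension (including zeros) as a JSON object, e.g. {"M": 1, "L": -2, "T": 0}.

{"L": 2, "T": 4, "I": -2}

Exponent matrix [L,T,I] × [X1,X2,X3,X4,X5,X6,X7,X8]:
  L: [ 2 -1  1  1 -2 -2  0  0]
  T: [ 1 -1  0  0 -1 -1  1 -1]
  I: [ 1  0  1  1 -1 -1 -1  1]
  [L]: (-1)·-1+(-1)·1+(-1)·-2+(2)·0 = 2
  [T]: (-1)·-1+(-1)·0+(-1)·-1+(2)·1 = 4
  [I]: (-1)·0+(-1)·1+(-1)·-1+(2)·-1 = -2
⇒ L^2 T^4 I^-2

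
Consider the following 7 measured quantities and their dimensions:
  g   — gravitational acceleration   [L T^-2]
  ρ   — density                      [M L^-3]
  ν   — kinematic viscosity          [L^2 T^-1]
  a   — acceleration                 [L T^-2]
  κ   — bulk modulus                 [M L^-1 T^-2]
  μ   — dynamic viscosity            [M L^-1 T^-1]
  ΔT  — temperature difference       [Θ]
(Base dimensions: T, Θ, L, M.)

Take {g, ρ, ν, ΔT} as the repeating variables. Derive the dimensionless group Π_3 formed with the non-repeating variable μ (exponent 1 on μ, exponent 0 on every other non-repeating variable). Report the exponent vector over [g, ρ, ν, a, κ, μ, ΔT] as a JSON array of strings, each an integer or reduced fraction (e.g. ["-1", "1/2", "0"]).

Write exponents as rows T,Θ,L,M / cols g,ρ,ν,a,κ,μ,ΔT:
  T: [-2  0 -1 -2 -2 -1  0]
  Θ: [ 0  0  0  0  0  0  1]
  L: [ 1 -3  2  1 -1 -1  0]
  M: [ 0  1  0  0  1  1  0]
Row reduction gives pivot columns g,ρ,ν,ΔT; rank = 4
Pivot set = {g,ρ,ν,ΔT}, free = {a,κ,μ}
RREF:
  r0: [   1    0    0    1  2/3    0    0]
  r1: [   0    1    0    0    1    1    0]
  r2: [   0    0    1    0  2/3    1    0]
  r3: [   0    0    0    0    0    0    1]
Fix exponent of μ at 1, a at 0, κ at 0; solve each RREF row for its pivot's exponent:
  r0: exp(g) + (0)·1 = 0 ⇒ exp(g) = 0
  r1: exp(ρ) + (1)·1 = 0 ⇒ exp(ρ) = -1
  r2: exp(ν) + (1)·1 = 0 ⇒ exp(ν) = -1
  r3: exp(ΔT) + (0)·1 = 0 ⇒ exp(ΔT) = 0
Π_3 = ρ^-1 · ν^-1 · μ

["0", "-1", "-1", "0", "0", "1", "0"]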